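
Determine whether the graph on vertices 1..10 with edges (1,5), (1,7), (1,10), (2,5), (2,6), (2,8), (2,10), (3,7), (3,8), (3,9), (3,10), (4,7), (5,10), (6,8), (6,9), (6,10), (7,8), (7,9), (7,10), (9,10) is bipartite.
No (odd cycle of length 3: 7 -> 1 -> 10 -> 7)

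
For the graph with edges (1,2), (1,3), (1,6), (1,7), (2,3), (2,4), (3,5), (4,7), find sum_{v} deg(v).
16 (handshake: sum of degrees = 2|E| = 2 x 8 = 16)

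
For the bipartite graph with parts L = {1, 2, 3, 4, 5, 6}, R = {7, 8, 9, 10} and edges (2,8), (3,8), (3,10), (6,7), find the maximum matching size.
3 (matching: (2,8), (3,10), (6,7); upper bound min(|L|,|R|) = min(6,4) = 4)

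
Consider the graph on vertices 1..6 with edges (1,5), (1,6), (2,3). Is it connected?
No, it has 3 components: {1, 5, 6}, {2, 3}, {4}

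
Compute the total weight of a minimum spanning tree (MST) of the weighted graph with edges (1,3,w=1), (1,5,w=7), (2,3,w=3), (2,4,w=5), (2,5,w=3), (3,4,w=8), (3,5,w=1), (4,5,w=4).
9 (MST edges: (1,3,w=1), (2,5,w=3), (3,5,w=1), (4,5,w=4); sum of weights 1 + 3 + 1 + 4 = 9)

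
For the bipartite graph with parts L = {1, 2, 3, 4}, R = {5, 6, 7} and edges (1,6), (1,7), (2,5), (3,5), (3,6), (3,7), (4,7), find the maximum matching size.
3 (matching: (1,7), (2,5), (3,6); upper bound min(|L|,|R|) = min(4,3) = 3)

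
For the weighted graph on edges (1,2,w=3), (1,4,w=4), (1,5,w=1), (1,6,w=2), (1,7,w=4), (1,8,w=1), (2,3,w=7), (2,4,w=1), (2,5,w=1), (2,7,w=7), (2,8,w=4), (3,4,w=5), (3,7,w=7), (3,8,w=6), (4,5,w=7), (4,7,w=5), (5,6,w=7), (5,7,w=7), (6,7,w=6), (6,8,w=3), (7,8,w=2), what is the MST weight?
13 (MST edges: (1,5,w=1), (1,6,w=2), (1,8,w=1), (2,4,w=1), (2,5,w=1), (3,4,w=5), (7,8,w=2); sum of weights 1 + 2 + 1 + 1 + 1 + 5 + 2 = 13)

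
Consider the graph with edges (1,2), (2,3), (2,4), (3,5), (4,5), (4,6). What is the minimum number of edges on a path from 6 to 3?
3 (path: 6 -> 4 -> 2 -> 3, 3 edges)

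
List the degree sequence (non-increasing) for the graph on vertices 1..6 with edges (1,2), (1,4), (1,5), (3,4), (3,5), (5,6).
[3, 3, 2, 2, 1, 1] (degrees: deg(1)=3, deg(2)=1, deg(3)=2, deg(4)=2, deg(5)=3, deg(6)=1)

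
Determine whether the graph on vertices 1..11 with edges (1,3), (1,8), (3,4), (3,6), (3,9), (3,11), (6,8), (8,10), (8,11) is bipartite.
Yes. Partition: {1, 2, 4, 5, 6, 7, 9, 10, 11}, {3, 8}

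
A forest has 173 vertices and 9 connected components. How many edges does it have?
164 (Each of the 9 component trees on V_i vertices has V_i - 1 edges; summing gives V - C = 173 - 9 = 164)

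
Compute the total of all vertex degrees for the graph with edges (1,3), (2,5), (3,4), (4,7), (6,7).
10 (handshake: sum of degrees = 2|E| = 2 x 5 = 10)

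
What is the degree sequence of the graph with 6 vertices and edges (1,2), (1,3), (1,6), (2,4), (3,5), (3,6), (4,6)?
[3, 3, 3, 2, 2, 1] (degrees: deg(1)=3, deg(2)=2, deg(3)=3, deg(4)=2, deg(5)=1, deg(6)=3)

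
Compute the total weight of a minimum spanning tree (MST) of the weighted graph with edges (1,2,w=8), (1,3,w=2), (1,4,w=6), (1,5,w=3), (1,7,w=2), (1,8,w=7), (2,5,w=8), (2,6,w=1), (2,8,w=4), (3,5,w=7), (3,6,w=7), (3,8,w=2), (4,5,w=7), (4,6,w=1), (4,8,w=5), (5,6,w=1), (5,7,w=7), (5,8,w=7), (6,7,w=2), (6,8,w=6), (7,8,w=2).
11 (MST edges: (1,3,w=2), (1,7,w=2), (2,6,w=1), (3,8,w=2), (4,6,w=1), (5,6,w=1), (6,7,w=2); sum of weights 2 + 2 + 1 + 2 + 1 + 1 + 2 = 11)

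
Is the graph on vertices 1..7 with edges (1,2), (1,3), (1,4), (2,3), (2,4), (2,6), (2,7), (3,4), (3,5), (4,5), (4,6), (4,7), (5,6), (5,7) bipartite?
No (odd cycle of length 3: 3 -> 1 -> 4 -> 3)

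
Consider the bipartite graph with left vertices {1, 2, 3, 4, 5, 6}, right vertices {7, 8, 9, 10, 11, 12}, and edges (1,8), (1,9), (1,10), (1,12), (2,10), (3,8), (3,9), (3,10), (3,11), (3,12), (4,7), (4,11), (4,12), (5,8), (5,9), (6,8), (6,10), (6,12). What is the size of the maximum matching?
6 (matching: (1,12), (2,10), (3,11), (4,7), (5,9), (6,8); upper bound min(|L|,|R|) = min(6,6) = 6)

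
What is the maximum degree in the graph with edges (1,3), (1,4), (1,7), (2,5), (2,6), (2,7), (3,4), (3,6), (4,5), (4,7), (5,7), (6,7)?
5 (attained at vertex 7)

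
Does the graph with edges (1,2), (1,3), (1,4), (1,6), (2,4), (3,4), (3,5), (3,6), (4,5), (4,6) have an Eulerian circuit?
No (2 vertices have odd degree: {4, 6}; Eulerian circuit requires 0)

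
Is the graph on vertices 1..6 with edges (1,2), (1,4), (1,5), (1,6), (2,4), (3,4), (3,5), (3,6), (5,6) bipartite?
No (odd cycle of length 3: 4 -> 1 -> 2 -> 4)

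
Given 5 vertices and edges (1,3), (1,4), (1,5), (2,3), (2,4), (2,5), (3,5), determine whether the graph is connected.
Yes (BFS from 1 visits [1, 3, 4, 5, 2] — all 5 vertices reached)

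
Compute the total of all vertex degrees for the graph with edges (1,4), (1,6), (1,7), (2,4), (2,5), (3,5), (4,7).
14 (handshake: sum of degrees = 2|E| = 2 x 7 = 14)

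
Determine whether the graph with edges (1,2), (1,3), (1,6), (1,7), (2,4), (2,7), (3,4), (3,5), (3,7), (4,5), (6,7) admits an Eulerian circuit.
No (2 vertices have odd degree: {2, 4}; Eulerian circuit requires 0)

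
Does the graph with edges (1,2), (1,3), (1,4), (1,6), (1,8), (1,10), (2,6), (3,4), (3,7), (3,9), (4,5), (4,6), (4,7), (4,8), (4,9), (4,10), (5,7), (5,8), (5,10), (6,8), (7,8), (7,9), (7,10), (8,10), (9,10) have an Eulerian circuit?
Yes (the graph is connected and all 10 vertices have even degree)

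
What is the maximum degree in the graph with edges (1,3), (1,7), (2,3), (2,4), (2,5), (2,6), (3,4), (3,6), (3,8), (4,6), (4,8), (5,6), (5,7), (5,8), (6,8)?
5 (attained at vertices 3, 6)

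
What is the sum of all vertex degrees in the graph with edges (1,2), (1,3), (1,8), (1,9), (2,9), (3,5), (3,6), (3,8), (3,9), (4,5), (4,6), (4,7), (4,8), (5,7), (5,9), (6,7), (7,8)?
34 (handshake: sum of degrees = 2|E| = 2 x 17 = 34)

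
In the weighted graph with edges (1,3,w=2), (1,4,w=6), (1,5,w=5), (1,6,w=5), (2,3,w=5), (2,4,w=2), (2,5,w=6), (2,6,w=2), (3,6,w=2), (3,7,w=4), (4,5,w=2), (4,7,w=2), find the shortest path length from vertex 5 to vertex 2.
4 (path: 5 -> 4 -> 2; weights 2 + 2 = 4)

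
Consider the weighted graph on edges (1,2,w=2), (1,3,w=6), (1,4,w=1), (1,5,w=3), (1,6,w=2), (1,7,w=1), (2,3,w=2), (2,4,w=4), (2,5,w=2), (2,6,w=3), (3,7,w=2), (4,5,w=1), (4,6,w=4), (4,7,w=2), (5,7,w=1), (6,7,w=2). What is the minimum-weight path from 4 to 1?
1 (path: 4 -> 1; weights 1 = 1)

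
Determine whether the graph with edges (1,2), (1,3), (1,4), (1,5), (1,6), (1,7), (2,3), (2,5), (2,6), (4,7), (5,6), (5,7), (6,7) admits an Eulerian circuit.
Yes (the graph is connected and all 7 vertices have even degree)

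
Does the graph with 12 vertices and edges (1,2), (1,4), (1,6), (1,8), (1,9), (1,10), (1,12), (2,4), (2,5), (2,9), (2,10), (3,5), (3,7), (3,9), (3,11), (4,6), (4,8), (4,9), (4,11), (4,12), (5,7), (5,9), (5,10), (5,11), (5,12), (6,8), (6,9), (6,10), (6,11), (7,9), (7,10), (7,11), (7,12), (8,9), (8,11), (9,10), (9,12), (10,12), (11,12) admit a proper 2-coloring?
No (odd cycle of length 3: 6 -> 1 -> 9 -> 6)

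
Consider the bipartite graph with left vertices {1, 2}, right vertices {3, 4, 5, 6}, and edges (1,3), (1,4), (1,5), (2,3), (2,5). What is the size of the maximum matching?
2 (matching: (1,4), (2,5); upper bound min(|L|,|R|) = min(2,4) = 2)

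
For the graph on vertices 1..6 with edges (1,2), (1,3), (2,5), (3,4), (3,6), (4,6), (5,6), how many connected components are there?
1 (components: {1, 2, 3, 4, 5, 6})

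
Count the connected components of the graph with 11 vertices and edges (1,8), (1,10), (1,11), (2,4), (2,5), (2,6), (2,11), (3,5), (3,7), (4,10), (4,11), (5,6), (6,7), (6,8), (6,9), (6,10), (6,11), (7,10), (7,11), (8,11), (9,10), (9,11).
1 (components: {1, 2, 3, 4, 5, 6, 7, 8, 9, 10, 11})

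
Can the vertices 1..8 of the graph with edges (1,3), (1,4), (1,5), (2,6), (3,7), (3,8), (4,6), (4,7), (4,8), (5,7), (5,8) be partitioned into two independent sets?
Yes. Partition: {1, 6, 7, 8}, {2, 3, 4, 5}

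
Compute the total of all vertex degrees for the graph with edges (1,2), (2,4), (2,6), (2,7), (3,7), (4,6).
12 (handshake: sum of degrees = 2|E| = 2 x 6 = 12)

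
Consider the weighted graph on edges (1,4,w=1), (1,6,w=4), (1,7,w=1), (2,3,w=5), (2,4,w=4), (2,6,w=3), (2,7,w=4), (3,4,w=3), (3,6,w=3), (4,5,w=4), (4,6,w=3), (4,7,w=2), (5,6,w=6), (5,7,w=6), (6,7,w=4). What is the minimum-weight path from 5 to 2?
8 (path: 5 -> 4 -> 2; weights 4 + 4 = 8)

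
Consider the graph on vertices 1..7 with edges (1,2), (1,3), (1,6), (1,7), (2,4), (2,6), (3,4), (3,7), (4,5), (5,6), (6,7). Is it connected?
Yes (BFS from 1 visits [1, 2, 3, 6, 7, 4, 5] — all 7 vertices reached)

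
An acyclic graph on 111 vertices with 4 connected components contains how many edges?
107 (Each of the 4 component trees on V_i vertices has V_i - 1 edges; summing gives V - C = 111 - 4 = 107)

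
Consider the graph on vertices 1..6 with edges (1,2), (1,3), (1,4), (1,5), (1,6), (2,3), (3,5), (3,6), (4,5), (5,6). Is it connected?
Yes (BFS from 1 visits [1, 2, 3, 4, 5, 6] — all 6 vertices reached)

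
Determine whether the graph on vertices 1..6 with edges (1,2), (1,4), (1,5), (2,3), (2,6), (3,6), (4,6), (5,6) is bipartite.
No (odd cycle of length 5: 6 -> 5 -> 1 -> 2 -> 3 -> 6)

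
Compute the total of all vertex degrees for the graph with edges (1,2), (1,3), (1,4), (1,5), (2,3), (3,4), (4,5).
14 (handshake: sum of degrees = 2|E| = 2 x 7 = 14)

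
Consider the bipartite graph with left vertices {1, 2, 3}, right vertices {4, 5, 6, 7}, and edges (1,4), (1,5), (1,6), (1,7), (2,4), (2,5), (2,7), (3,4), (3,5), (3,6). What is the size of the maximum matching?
3 (matching: (1,7), (2,5), (3,6); upper bound min(|L|,|R|) = min(3,4) = 3)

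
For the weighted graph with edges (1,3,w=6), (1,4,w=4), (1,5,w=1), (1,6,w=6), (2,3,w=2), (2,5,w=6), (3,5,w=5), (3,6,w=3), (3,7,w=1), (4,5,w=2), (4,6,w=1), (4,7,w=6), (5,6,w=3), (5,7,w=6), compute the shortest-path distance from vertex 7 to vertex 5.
6 (path: 7 -> 5; weights 6 = 6)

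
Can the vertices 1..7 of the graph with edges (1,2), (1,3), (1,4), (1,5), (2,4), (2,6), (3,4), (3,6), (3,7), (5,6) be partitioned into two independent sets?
No (odd cycle of length 3: 3 -> 1 -> 4 -> 3)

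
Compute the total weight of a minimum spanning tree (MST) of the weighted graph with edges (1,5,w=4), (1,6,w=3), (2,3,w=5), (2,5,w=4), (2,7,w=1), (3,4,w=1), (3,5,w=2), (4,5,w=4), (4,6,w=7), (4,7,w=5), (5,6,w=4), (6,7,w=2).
13 (MST edges: (1,5,w=4), (1,6,w=3), (2,7,w=1), (3,4,w=1), (3,5,w=2), (6,7,w=2); sum of weights 4 + 3 + 1 + 1 + 2 + 2 = 13)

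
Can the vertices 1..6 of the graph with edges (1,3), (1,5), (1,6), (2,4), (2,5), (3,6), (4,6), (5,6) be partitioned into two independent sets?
No (odd cycle of length 3: 6 -> 1 -> 5 -> 6)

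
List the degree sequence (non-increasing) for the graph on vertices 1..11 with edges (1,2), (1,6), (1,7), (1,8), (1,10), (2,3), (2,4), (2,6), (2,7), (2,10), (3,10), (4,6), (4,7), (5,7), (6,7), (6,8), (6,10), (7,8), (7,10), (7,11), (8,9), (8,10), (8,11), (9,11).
[8, 6, 6, 6, 6, 5, 3, 3, 2, 2, 1] (degrees: deg(1)=5, deg(2)=6, deg(3)=2, deg(4)=3, deg(5)=1, deg(6)=6, deg(7)=8, deg(8)=6, deg(9)=2, deg(10)=6, deg(11)=3)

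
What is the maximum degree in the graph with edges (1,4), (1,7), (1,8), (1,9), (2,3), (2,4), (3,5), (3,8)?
4 (attained at vertex 1)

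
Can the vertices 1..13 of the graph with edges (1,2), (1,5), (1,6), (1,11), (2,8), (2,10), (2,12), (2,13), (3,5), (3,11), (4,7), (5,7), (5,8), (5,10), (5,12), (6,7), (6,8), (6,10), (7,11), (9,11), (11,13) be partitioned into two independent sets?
Yes. Partition: {1, 3, 7, 8, 9, 10, 12, 13}, {2, 4, 5, 6, 11}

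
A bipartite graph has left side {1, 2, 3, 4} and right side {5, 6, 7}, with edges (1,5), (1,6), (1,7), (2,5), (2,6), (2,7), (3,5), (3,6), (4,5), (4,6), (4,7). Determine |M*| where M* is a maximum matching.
3 (matching: (1,7), (2,6), (3,5); upper bound min(|L|,|R|) = min(4,3) = 3)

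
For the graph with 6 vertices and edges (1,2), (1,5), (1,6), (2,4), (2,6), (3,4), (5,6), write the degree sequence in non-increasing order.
[3, 3, 3, 2, 2, 1] (degrees: deg(1)=3, deg(2)=3, deg(3)=1, deg(4)=2, deg(5)=2, deg(6)=3)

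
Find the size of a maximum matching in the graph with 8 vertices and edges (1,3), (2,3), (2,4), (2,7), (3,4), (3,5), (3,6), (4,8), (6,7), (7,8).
3 (matching: (3,5), (4,8), (6,7); upper bound floor(n/2) = floor(8/2) = 4)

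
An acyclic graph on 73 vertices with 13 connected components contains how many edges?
60 (Each of the 13 component trees on V_i vertices has V_i - 1 edges; summing gives V - C = 73 - 13 = 60)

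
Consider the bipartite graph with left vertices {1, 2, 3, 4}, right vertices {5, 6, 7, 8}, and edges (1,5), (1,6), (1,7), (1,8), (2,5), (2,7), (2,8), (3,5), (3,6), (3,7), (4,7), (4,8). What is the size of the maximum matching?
4 (matching: (1,8), (2,5), (3,6), (4,7); upper bound min(|L|,|R|) = min(4,4) = 4)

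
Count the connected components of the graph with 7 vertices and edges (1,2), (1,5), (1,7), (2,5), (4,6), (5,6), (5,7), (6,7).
2 (components: {1, 2, 4, 5, 6, 7}, {3})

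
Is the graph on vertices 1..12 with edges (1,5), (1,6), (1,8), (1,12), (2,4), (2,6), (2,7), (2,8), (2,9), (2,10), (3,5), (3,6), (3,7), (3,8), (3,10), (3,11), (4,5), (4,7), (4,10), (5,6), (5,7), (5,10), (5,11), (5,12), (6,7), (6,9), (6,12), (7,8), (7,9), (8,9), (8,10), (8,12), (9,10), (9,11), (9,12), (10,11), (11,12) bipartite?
No (odd cycle of length 3: 6 -> 1 -> 12 -> 6)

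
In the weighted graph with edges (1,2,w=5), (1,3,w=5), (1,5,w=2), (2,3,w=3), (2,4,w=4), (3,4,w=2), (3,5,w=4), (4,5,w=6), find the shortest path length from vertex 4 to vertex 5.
6 (path: 4 -> 5; weights 6 = 6)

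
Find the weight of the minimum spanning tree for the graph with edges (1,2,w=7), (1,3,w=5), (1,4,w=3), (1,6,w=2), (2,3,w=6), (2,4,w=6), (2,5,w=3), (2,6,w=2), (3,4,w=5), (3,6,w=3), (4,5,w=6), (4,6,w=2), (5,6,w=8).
12 (MST edges: (1,6,w=2), (2,5,w=3), (2,6,w=2), (3,6,w=3), (4,6,w=2); sum of weights 2 + 3 + 2 + 3 + 2 = 12)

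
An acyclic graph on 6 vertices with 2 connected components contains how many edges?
4 (Each of the 2 component trees on V_i vertices has V_i - 1 edges; summing gives V - C = 6 - 2 = 4)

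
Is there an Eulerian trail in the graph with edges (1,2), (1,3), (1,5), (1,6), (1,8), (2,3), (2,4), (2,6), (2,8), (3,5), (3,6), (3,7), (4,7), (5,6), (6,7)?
No (6 vertices have odd degree: {1, 2, 3, 5, 6, 7}; Eulerian path requires 0 or 2)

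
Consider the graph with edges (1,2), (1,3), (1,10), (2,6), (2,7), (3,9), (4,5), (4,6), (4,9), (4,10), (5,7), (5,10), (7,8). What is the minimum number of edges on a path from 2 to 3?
2 (path: 2 -> 1 -> 3, 2 edges)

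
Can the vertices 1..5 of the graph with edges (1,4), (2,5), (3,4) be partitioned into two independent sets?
Yes. Partition: {1, 2, 3}, {4, 5}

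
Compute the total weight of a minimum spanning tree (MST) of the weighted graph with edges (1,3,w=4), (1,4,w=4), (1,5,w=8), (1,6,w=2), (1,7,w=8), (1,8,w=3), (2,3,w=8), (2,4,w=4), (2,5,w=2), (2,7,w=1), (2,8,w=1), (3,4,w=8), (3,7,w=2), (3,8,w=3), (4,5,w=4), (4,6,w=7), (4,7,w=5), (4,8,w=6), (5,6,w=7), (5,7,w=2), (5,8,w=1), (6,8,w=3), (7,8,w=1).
14 (MST edges: (1,4,w=4), (1,6,w=2), (1,8,w=3), (2,7,w=1), (2,8,w=1), (3,7,w=2), (5,8,w=1); sum of weights 4 + 2 + 3 + 1 + 1 + 2 + 1 = 14)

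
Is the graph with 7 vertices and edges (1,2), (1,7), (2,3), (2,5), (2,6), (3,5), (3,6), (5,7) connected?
No, it has 2 components: {1, 2, 3, 5, 6, 7}, {4}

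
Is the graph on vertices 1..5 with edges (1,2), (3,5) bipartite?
Yes. Partition: {1, 3, 4}, {2, 5}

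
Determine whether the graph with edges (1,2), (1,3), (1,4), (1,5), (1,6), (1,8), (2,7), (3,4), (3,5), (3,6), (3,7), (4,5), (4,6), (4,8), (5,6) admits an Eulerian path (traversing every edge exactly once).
Yes (the graph is connected and exactly 2 vertices have odd degree: {3, 4}; any Eulerian path must start and end at those)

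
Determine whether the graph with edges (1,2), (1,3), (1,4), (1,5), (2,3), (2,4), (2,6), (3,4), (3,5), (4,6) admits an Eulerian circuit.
Yes (the graph is connected and all 6 vertices have even degree)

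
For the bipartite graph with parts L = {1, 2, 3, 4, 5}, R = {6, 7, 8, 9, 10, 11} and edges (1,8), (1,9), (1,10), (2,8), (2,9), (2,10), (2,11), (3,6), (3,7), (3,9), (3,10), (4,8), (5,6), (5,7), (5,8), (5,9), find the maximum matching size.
5 (matching: (1,10), (2,11), (3,9), (4,8), (5,7); upper bound min(|L|,|R|) = min(5,6) = 5)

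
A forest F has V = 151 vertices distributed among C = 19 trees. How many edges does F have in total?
132 (Each of the 19 component trees on V_i vertices has V_i - 1 edges; summing gives V - C = 151 - 19 = 132)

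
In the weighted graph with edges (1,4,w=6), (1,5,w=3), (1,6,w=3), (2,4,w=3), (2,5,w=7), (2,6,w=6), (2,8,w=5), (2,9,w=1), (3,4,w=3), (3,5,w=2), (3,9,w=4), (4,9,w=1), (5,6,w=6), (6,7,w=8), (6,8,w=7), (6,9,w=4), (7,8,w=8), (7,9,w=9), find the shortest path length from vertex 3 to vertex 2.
5 (path: 3 -> 9 -> 2; weights 4 + 1 = 5)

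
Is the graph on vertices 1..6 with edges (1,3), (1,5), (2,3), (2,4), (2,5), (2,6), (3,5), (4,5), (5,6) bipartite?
No (odd cycle of length 3: 3 -> 1 -> 5 -> 3)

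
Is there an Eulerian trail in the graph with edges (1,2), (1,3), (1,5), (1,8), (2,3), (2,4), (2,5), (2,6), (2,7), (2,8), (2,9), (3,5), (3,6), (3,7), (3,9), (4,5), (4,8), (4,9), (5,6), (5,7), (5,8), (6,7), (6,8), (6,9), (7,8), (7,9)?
Yes (the graph is connected and exactly 2 vertices have odd degree: {5, 9}; any Eulerian path must start and end at those)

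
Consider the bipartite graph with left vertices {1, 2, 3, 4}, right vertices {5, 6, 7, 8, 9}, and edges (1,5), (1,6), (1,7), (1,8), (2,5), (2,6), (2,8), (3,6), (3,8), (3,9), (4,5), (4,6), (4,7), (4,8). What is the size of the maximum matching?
4 (matching: (1,8), (2,6), (3,9), (4,7); upper bound min(|L|,|R|) = min(4,5) = 4)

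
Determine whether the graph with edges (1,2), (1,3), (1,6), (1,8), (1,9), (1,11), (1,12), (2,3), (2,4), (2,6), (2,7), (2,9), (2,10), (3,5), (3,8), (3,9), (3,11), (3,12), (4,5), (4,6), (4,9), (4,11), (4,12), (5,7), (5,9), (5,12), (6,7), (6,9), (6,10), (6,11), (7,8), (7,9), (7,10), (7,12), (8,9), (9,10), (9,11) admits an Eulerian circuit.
No (8 vertices have odd degree: {1, 2, 3, 5, 6, 7, 11, 12}; Eulerian circuit requires 0)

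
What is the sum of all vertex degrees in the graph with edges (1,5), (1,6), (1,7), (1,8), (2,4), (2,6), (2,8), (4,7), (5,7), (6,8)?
20 (handshake: sum of degrees = 2|E| = 2 x 10 = 20)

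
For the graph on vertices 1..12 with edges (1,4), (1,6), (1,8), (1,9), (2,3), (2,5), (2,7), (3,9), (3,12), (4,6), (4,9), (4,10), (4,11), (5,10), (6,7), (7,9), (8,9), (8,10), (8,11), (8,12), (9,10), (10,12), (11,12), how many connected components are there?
1 (components: {1, 2, 3, 4, 5, 6, 7, 8, 9, 10, 11, 12})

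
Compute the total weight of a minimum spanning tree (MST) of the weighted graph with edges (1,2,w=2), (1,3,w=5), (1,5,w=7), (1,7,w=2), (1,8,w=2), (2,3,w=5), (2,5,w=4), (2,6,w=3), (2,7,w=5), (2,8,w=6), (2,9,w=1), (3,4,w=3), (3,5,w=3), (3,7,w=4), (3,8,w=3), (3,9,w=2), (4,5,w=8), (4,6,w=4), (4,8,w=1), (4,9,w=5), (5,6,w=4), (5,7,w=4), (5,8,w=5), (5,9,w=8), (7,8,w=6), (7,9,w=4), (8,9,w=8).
16 (MST edges: (1,2,w=2), (1,7,w=2), (1,8,w=2), (2,6,w=3), (2,9,w=1), (3,5,w=3), (3,9,w=2), (4,8,w=1); sum of weights 2 + 2 + 2 + 3 + 1 + 3 + 2 + 1 = 16)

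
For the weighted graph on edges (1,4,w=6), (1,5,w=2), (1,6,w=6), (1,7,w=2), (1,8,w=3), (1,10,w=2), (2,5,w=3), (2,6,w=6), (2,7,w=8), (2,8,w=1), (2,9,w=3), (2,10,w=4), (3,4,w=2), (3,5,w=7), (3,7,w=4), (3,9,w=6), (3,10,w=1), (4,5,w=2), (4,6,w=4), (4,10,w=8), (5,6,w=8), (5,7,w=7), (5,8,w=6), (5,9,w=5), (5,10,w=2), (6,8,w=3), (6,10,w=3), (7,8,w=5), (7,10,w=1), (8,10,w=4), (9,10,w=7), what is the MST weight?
18 (MST edges: (1,5,w=2), (1,8,w=3), (1,10,w=2), (2,8,w=1), (2,9,w=3), (3,4,w=2), (3,10,w=1), (6,8,w=3), (7,10,w=1); sum of weights 2 + 3 + 2 + 1 + 3 + 2 + 1 + 3 + 1 = 18)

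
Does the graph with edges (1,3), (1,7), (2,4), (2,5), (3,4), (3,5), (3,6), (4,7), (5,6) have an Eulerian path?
Yes (the graph is connected and exactly 2 vertices have odd degree: {4, 5}; any Eulerian path must start and end at those)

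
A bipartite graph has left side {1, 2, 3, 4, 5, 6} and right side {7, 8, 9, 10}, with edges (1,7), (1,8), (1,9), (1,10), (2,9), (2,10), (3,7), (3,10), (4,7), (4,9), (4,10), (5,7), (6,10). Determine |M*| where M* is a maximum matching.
4 (matching: (1,8), (2,9), (3,10), (4,7); upper bound min(|L|,|R|) = min(6,4) = 4)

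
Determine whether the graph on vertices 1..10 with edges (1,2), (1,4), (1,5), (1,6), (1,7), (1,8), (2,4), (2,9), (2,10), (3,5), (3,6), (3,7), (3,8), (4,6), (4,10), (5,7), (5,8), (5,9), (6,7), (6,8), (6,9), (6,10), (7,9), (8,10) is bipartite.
No (odd cycle of length 3: 8 -> 1 -> 5 -> 8)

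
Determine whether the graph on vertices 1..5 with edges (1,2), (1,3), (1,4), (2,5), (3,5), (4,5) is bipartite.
Yes. Partition: {1, 5}, {2, 3, 4}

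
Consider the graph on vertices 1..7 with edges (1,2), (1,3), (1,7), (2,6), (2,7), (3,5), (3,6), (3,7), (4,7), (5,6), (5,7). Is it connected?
Yes (BFS from 1 visits [1, 2, 3, 7, 6, 5, 4] — all 7 vertices reached)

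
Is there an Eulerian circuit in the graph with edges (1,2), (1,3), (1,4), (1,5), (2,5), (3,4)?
Yes (the graph is connected and all 5 vertices have even degree)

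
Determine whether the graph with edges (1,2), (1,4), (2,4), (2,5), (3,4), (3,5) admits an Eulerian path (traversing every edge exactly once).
Yes (the graph is connected and exactly 2 vertices have odd degree: {2, 4}; any Eulerian path must start and end at those)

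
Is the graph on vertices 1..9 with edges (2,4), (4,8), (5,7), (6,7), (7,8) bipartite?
Yes. Partition: {1, 2, 3, 5, 6, 8, 9}, {4, 7}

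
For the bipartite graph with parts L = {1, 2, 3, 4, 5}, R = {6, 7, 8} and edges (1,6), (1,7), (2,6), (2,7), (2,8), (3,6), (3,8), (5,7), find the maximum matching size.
3 (matching: (1,7), (2,8), (3,6); upper bound min(|L|,|R|) = min(5,3) = 3)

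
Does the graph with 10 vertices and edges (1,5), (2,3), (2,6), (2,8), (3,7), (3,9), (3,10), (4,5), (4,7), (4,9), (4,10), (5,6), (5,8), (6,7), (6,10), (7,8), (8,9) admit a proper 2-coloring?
Yes. Partition: {1, 3, 4, 6, 8}, {2, 5, 7, 9, 10}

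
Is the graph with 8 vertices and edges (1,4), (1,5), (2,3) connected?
No, it has 5 components: {1, 4, 5}, {2, 3}, {6}, {7}, {8}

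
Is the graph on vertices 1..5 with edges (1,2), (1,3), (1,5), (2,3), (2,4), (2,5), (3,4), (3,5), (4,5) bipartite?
No (odd cycle of length 3: 3 -> 1 -> 5 -> 3)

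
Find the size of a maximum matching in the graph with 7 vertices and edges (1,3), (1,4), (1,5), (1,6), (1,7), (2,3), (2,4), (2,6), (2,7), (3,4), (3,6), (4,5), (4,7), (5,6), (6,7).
3 (matching: (1,7), (2,6), (4,5); upper bound floor(n/2) = floor(7/2) = 3)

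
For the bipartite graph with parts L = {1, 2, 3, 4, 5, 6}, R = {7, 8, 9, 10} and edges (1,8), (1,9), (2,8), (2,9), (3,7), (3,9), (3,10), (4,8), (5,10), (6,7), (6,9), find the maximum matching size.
4 (matching: (1,9), (2,8), (3,10), (6,7); upper bound min(|L|,|R|) = min(6,4) = 4)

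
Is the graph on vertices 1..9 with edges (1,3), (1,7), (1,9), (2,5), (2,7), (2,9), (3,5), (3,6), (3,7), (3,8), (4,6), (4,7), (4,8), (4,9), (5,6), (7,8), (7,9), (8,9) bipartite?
No (odd cycle of length 3: 3 -> 1 -> 7 -> 3)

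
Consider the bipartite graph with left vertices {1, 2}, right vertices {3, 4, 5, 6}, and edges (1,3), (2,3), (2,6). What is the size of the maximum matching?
2 (matching: (1,3), (2,6); upper bound min(|L|,|R|) = min(2,4) = 2)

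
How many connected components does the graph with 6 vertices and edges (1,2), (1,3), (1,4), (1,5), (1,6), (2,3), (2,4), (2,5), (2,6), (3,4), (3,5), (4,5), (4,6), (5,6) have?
1 (components: {1, 2, 3, 4, 5, 6})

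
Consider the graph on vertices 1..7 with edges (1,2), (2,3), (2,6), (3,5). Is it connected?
No, it has 3 components: {1, 2, 3, 5, 6}, {4}, {7}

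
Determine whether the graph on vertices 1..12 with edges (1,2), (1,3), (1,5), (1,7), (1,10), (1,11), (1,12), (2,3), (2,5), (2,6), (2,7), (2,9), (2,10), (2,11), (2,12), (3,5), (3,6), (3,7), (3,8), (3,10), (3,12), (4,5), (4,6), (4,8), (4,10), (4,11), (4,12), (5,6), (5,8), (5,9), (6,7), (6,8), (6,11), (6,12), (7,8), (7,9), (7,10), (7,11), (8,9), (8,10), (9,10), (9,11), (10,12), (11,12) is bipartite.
No (odd cycle of length 3: 5 -> 1 -> 2 -> 5)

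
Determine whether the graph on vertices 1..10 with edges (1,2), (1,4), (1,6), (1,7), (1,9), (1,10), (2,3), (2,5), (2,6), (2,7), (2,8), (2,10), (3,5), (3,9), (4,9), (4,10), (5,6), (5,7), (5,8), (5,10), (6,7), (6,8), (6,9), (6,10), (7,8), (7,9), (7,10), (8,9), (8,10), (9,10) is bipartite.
No (odd cycle of length 3: 7 -> 1 -> 9 -> 7)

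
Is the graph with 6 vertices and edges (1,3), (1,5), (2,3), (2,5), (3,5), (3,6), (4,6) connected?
Yes (BFS from 1 visits [1, 3, 5, 2, 6, 4] — all 6 vertices reached)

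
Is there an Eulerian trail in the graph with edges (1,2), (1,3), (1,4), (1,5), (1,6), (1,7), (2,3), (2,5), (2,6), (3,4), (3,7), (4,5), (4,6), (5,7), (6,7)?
Yes — and in fact it has an Eulerian circuit (the graph is connected and all 7 vertices have even degree)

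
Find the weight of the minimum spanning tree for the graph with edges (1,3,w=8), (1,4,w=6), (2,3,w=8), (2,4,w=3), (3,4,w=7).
16 (MST edges: (1,4,w=6), (2,4,w=3), (3,4,w=7); sum of weights 6 + 3 + 7 = 16)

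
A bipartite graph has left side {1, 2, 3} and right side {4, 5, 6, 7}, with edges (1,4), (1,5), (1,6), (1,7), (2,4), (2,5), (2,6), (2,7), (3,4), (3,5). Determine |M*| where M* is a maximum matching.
3 (matching: (1,7), (2,6), (3,5); upper bound min(|L|,|R|) = min(3,4) = 3)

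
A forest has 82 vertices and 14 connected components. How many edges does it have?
68 (Each of the 14 component trees on V_i vertices has V_i - 1 edges; summing gives V - C = 82 - 14 = 68)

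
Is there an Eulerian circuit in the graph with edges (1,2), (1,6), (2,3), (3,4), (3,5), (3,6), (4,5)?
Yes (the graph is connected and all 6 vertices have even degree)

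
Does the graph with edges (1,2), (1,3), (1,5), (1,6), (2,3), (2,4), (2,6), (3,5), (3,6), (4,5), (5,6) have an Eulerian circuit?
Yes (the graph is connected and all 6 vertices have even degree)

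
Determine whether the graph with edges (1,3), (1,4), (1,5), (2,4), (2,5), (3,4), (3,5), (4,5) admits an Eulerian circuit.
No (2 vertices have odd degree: {1, 3}; Eulerian circuit requires 0)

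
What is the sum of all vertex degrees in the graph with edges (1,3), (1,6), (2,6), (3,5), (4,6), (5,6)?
12 (handshake: sum of degrees = 2|E| = 2 x 6 = 12)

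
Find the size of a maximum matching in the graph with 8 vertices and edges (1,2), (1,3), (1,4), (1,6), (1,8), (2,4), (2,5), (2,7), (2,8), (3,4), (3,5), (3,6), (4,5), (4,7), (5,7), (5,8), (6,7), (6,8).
4 (matching: (1,8), (2,5), (3,6), (4,7); upper bound floor(n/2) = floor(8/2) = 4)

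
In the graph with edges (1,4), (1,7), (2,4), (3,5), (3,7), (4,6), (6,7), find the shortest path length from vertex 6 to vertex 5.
3 (path: 6 -> 7 -> 3 -> 5, 3 edges)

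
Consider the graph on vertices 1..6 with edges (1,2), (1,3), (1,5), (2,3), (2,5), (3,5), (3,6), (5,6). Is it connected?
No, it has 2 components: {1, 2, 3, 5, 6}, {4}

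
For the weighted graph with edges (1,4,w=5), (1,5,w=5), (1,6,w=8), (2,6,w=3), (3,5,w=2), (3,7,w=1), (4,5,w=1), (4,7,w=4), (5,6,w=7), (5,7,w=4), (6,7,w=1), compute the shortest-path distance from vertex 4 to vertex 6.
5 (path: 4 -> 7 -> 6; weights 4 + 1 = 5)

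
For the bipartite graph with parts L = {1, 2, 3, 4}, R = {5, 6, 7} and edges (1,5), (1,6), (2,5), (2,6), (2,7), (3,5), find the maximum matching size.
3 (matching: (1,6), (2,7), (3,5); upper bound min(|L|,|R|) = min(4,3) = 3)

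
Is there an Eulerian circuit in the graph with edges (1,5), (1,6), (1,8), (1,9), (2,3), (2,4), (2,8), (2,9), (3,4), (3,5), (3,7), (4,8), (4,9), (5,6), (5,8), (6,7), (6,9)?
Yes (the graph is connected and all 9 vertices have even degree)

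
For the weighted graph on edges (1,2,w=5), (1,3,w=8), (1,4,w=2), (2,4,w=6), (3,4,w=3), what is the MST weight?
10 (MST edges: (1,2,w=5), (1,4,w=2), (3,4,w=3); sum of weights 5 + 2 + 3 = 10)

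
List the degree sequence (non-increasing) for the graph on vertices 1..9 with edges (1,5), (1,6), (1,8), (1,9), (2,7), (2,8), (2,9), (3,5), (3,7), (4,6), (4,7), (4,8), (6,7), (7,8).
[5, 4, 4, 3, 3, 3, 2, 2, 2] (degrees: deg(1)=4, deg(2)=3, deg(3)=2, deg(4)=3, deg(5)=2, deg(6)=3, deg(7)=5, deg(8)=4, deg(9)=2)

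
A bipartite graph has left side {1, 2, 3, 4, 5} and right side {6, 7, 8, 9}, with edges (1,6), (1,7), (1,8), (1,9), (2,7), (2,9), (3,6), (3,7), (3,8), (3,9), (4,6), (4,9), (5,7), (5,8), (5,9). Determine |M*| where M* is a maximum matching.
4 (matching: (1,9), (2,7), (3,8), (4,6); upper bound min(|L|,|R|) = min(5,4) = 4)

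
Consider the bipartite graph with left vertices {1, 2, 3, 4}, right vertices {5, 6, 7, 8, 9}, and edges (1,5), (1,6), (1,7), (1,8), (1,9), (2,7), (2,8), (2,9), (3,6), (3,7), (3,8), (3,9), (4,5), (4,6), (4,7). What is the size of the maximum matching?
4 (matching: (1,9), (2,8), (3,7), (4,6); upper bound min(|L|,|R|) = min(4,5) = 4)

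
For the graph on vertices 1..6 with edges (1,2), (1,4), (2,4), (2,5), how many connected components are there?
3 (components: {1, 2, 4, 5}, {3}, {6})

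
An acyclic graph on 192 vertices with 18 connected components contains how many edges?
174 (Each of the 18 component trees on V_i vertices has V_i - 1 edges; summing gives V - C = 192 - 18 = 174)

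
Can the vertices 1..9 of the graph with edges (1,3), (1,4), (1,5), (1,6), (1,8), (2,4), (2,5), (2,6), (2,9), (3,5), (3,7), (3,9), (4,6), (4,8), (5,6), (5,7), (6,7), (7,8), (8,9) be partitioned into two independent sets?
No (odd cycle of length 3: 3 -> 1 -> 5 -> 3)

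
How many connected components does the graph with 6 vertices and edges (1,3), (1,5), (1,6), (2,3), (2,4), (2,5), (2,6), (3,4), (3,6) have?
1 (components: {1, 2, 3, 4, 5, 6})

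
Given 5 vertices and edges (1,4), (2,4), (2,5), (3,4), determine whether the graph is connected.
Yes (BFS from 1 visits [1, 4, 2, 3, 5] — all 5 vertices reached)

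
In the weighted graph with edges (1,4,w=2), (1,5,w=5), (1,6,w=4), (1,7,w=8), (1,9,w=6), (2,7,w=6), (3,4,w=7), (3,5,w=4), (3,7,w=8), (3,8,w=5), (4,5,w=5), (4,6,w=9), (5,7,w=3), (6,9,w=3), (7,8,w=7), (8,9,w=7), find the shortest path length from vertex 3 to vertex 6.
13 (path: 3 -> 5 -> 1 -> 6; weights 4 + 5 + 4 = 13)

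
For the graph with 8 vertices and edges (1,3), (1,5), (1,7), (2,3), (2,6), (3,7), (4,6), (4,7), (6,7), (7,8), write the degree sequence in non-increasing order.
[5, 3, 3, 3, 2, 2, 1, 1] (degrees: deg(1)=3, deg(2)=2, deg(3)=3, deg(4)=2, deg(5)=1, deg(6)=3, deg(7)=5, deg(8)=1)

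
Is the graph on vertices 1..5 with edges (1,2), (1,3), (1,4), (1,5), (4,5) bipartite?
No (odd cycle of length 3: 5 -> 1 -> 4 -> 5)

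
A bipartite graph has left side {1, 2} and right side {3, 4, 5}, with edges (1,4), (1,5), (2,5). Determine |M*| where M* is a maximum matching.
2 (matching: (1,4), (2,5); upper bound min(|L|,|R|) = min(2,3) = 2)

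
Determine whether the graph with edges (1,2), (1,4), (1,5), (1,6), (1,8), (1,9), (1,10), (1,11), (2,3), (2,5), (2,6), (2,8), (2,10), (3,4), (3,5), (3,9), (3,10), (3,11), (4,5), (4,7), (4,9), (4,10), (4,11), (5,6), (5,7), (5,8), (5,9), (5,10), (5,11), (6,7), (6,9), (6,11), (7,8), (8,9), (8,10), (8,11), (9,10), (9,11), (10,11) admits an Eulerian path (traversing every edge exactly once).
Yes (the graph is connected and exactly 2 vertices have odd degree: {4, 8}; any Eulerian path must start and end at those)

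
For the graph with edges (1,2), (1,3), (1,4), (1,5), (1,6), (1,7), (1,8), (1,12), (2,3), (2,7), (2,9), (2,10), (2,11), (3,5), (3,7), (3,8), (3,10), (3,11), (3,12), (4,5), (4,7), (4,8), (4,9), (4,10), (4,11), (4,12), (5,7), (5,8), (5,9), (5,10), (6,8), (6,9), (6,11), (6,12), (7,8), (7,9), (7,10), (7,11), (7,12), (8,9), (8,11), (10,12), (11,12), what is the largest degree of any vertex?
10 (attained at vertex 7)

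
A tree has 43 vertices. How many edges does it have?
42 (A tree on V vertices has V - 1 edges, so 43 - 1 = 42)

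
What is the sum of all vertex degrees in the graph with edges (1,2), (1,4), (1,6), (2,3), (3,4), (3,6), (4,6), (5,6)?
16 (handshake: sum of degrees = 2|E| = 2 x 8 = 16)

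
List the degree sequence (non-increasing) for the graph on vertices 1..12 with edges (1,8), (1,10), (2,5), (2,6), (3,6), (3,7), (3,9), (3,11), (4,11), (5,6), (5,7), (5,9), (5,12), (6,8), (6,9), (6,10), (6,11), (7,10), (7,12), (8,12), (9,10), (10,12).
[7, 5, 5, 4, 4, 4, 4, 3, 3, 2, 2, 1] (degrees: deg(1)=2, deg(2)=2, deg(3)=4, deg(4)=1, deg(5)=5, deg(6)=7, deg(7)=4, deg(8)=3, deg(9)=4, deg(10)=5, deg(11)=3, deg(12)=4)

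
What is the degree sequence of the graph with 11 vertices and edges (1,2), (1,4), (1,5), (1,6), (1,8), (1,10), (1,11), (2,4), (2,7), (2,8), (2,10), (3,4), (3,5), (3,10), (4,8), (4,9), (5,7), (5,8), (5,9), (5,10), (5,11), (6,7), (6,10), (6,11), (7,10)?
[7, 7, 6, 5, 5, 4, 4, 4, 3, 3, 2] (degrees: deg(1)=7, deg(2)=5, deg(3)=3, deg(4)=5, deg(5)=7, deg(6)=4, deg(7)=4, deg(8)=4, deg(9)=2, deg(10)=6, deg(11)=3)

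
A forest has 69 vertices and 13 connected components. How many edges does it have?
56 (Each of the 13 component trees on V_i vertices has V_i - 1 edges; summing gives V - C = 69 - 13 = 56)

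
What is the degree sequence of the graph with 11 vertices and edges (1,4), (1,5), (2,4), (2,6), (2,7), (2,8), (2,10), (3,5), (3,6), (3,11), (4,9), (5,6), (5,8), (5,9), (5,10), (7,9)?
[6, 5, 3, 3, 3, 3, 2, 2, 2, 2, 1] (degrees: deg(1)=2, deg(2)=5, deg(3)=3, deg(4)=3, deg(5)=6, deg(6)=3, deg(7)=2, deg(8)=2, deg(9)=3, deg(10)=2, deg(11)=1)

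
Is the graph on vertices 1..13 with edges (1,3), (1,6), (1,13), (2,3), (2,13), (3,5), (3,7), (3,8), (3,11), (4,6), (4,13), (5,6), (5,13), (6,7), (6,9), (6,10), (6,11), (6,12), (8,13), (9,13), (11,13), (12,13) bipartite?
Yes. Partition: {1, 2, 4, 5, 7, 8, 9, 10, 11, 12}, {3, 6, 13}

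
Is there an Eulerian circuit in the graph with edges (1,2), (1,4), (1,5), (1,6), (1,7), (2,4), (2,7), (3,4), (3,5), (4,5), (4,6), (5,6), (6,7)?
No (4 vertices have odd degree: {1, 2, 4, 7}; Eulerian circuit requires 0)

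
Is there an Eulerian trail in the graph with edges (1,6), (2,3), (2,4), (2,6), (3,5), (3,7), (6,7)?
No (6 vertices have odd degree: {1, 2, 3, 4, 5, 6}; Eulerian path requires 0 or 2)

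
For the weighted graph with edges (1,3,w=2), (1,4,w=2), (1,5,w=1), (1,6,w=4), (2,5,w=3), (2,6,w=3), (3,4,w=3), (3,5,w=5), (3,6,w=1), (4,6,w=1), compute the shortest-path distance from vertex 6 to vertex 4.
1 (path: 6 -> 4; weights 1 = 1)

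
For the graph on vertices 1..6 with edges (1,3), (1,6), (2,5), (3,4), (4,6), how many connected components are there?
2 (components: {1, 3, 4, 6}, {2, 5})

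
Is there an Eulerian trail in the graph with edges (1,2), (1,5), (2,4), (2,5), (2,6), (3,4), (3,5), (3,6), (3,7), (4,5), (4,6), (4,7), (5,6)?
Yes (the graph is connected and exactly 2 vertices have odd degree: {4, 5}; any Eulerian path must start and end at those)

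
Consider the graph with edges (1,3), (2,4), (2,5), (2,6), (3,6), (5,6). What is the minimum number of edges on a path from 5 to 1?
3 (path: 5 -> 6 -> 3 -> 1, 3 edges)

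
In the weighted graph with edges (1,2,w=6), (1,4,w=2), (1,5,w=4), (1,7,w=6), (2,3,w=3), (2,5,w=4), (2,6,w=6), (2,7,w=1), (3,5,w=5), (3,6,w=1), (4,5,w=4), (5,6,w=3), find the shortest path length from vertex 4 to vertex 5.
4 (path: 4 -> 5; weights 4 = 4)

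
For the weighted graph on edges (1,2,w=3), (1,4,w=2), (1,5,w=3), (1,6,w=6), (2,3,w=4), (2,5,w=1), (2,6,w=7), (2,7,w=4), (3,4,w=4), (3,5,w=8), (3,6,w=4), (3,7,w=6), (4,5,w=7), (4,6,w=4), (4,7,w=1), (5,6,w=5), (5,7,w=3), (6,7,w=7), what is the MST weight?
15 (MST edges: (1,2,w=3), (1,4,w=2), (2,3,w=4), (2,5,w=1), (3,6,w=4), (4,7,w=1); sum of weights 3 + 2 + 4 + 1 + 4 + 1 = 15)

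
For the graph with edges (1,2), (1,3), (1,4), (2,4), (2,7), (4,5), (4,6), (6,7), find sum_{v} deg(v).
16 (handshake: sum of degrees = 2|E| = 2 x 8 = 16)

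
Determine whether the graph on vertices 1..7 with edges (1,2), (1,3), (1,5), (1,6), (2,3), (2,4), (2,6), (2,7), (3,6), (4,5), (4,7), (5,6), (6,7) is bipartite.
No (odd cycle of length 3: 3 -> 1 -> 6 -> 3)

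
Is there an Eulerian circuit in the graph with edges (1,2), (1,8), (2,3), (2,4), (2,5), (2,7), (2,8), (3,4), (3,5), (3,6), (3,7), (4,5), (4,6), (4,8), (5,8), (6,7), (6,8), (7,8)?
No (2 vertices have odd degree: {3, 4}; Eulerian circuit requires 0)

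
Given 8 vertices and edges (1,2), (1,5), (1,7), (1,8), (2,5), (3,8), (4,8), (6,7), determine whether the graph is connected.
Yes (BFS from 1 visits [1, 2, 5, 7, 8, 6, 3, 4] — all 8 vertices reached)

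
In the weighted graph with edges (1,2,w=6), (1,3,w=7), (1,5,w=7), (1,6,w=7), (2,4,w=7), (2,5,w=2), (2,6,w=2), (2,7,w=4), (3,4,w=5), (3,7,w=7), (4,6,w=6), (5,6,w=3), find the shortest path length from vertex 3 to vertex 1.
7 (path: 3 -> 1; weights 7 = 7)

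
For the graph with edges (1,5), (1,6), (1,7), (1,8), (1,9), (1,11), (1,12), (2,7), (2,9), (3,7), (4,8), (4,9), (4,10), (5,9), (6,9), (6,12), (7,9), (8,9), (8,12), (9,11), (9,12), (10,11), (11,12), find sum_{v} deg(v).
46 (handshake: sum of degrees = 2|E| = 2 x 23 = 46)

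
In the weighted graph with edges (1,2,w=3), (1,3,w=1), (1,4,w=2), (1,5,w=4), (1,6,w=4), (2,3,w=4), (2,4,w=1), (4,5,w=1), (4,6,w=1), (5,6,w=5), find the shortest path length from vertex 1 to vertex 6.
3 (path: 1 -> 4 -> 6; weights 2 + 1 = 3)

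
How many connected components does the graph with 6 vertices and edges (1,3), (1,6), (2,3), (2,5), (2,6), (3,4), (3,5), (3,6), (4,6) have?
1 (components: {1, 2, 3, 4, 5, 6})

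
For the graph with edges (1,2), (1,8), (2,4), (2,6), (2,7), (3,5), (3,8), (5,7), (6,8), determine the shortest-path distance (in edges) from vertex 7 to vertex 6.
2 (path: 7 -> 2 -> 6, 2 edges)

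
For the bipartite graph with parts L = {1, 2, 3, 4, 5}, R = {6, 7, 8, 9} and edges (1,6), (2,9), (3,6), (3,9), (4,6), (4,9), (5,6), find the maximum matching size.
2 (matching: (1,6), (2,9); upper bound min(|L|,|R|) = min(5,4) = 4)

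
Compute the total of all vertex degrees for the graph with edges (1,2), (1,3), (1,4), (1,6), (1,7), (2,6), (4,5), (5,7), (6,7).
18 (handshake: sum of degrees = 2|E| = 2 x 9 = 18)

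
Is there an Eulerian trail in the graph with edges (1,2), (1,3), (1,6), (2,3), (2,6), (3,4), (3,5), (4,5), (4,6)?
No (4 vertices have odd degree: {1, 2, 4, 6}; Eulerian path requires 0 or 2)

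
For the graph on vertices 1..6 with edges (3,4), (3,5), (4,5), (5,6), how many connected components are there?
3 (components: {1}, {2}, {3, 4, 5, 6})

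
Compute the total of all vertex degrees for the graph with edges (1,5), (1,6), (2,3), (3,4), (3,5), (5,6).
12 (handshake: sum of degrees = 2|E| = 2 x 6 = 12)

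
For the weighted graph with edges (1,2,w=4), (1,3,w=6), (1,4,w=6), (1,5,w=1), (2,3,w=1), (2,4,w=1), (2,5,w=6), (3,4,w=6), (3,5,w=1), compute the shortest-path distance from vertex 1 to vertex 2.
3 (path: 1 -> 5 -> 3 -> 2; weights 1 + 1 + 1 = 3)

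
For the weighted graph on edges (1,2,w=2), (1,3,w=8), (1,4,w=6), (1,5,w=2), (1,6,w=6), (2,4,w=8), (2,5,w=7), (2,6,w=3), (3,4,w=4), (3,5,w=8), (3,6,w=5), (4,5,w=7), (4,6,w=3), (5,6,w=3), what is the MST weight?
14 (MST edges: (1,2,w=2), (1,5,w=2), (2,6,w=3), (3,4,w=4), (4,6,w=3); sum of weights 2 + 2 + 3 + 4 + 3 = 14)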